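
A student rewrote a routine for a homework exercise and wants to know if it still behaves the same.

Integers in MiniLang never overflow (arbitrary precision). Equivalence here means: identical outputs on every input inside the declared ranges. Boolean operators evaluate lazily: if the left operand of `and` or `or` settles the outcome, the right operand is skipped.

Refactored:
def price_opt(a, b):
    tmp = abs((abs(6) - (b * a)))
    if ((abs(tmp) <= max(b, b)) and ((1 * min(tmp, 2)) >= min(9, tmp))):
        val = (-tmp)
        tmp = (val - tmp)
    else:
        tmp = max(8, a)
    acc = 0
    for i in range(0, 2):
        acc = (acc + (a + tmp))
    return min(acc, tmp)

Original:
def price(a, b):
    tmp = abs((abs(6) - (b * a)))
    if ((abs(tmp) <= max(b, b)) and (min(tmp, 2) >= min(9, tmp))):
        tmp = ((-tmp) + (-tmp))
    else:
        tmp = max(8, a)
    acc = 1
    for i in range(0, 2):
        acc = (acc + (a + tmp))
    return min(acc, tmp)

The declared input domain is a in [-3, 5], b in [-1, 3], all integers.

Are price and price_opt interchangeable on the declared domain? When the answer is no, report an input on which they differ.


The edit looks behavioral (`1` became `0`), but over these ranges it never changes the outcome.
One worked example (a=-2, b=0) — price: tmp=6, then ((abs(tmp) <= max(b, b)) and (min(tmp, 2) >= min(9, tmp))) is false, then tmp=8, then acc=1, then (i=0), then acc=7, then (i=1), then acc=13, then returns 8; price_opt: tmp=6, then ((abs(tmp) <= max(b, b)) and ((1 * min(tmp, 2)) >= min(9, tmp))) is false, then tmp=8, then acc=0, then (i=0), then acc=6, then (i=1), then acc=12, then returns 8; agreement on 8.
Every one of the 45 inputs gives matching results.
verdict: equivalent


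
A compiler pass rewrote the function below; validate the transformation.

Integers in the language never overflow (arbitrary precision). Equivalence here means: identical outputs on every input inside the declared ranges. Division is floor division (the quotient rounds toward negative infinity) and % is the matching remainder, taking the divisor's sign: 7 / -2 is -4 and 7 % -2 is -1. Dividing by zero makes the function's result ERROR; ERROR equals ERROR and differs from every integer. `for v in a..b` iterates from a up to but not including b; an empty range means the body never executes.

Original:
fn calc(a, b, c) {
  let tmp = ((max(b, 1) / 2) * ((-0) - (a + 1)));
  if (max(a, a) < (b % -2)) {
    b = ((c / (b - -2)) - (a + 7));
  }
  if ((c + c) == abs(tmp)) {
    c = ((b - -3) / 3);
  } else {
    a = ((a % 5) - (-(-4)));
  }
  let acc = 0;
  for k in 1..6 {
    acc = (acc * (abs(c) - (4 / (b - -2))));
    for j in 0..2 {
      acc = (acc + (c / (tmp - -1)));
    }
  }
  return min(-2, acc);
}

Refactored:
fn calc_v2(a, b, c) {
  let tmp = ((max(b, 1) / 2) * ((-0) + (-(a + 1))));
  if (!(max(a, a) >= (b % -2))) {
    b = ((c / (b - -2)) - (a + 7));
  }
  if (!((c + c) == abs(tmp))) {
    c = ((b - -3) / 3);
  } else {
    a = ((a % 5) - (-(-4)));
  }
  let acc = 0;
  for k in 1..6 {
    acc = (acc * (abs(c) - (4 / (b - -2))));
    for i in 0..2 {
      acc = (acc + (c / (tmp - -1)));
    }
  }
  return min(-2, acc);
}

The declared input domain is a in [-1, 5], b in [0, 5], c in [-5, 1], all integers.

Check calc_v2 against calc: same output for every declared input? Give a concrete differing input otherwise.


These are not equivalent — on a=-1, b=0, c=-5 the outputs split (-15550 vs -484).
calc: tmp=0, then (max(a, a) < (b % -2)) is true, then b=-9, then ((c + c) == abs(tmp)) is false, then a=0, then acc=0, then (k=1), then acc=0, then (j=0), then acc=-5, then (j=1), then acc=-10, then (k=2), then acc=-60, then (j=0), then acc=-65, then (j=1), then acc=-70, then (k=3), then acc=-420, then (j=0), then acc=-425, then (j=1), then acc=-430, then (k=4), then acc=-2580, then (j=0), then acc=-2585, then (j=1), then acc=-2590, then (k=5), then acc=-15540, then (j=0), then acc=-15545, then (j=1), then acc=-15550, then returns -15550
calc_v2: tmp=0, then (!(max(a, a) >= (b % -2))) is true, then b=-9, then (!((c + c) == abs(tmp))) is true, then c=-2, then acc=0, then (k=1), then acc=0, then (i=0), then acc=-2, then (i=1), then acc=-4, then (k=2), then acc=-12, then (i=0), then acc=-14, then (i=1), then acc=-16, then (k=3), then acc=-48, then (i=0), then acc=-50, then (i=1), then acc=-52, then (k=4), then acc=-156, then (i=0), then acc=-158, then (i=1), then acc=-160, then (k=5), then acc=-480, then (i=0), then acc=-482, then (i=1), then acc=-484, then returns -484
verdict: not equivalent; witness: a=-1, b=0, c=-5


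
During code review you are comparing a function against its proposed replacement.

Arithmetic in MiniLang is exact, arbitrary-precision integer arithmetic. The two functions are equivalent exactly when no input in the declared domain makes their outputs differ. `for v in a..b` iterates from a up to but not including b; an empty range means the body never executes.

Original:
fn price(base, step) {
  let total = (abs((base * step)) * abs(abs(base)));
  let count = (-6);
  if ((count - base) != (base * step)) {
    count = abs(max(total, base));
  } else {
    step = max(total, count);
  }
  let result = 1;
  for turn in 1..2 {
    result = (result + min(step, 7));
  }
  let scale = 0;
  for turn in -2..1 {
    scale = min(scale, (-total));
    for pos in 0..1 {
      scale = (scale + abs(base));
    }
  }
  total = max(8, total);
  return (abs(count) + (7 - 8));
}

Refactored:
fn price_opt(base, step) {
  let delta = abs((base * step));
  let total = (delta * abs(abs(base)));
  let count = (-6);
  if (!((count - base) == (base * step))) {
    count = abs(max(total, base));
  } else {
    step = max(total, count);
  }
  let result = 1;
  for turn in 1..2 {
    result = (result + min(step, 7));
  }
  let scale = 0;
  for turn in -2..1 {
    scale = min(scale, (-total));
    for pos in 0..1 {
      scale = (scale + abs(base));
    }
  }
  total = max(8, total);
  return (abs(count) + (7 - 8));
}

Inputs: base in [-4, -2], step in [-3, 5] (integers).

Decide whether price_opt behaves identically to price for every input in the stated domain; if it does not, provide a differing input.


Comparing the listings, the differences include: comparison usage differs, and boolean connective usage differs, and statement counts differ, and local variable names differ.
Spot check at base=-3, step=3 — price: total=27, then count=-6, then ((count - base) != (base * step)) is true, then count=27, then result=1, then (turn=1), then result=4, then scale=0, then (turn=-2), then scale=-27, then (pos=0), then scale=-24, then (turn=-1), then scale=-27, then (pos=0), then scale=-24, then (turn=0), then scale=-27, then (pos=0), then scale=-24, then total=27, then returns 26. price_opt: delta=9, then total=27, then count=-6, then (!((count - base) == (base * step))) is true, then count=27, then result=1, then (turn=1), then result=4, then scale=0, then (turn=-2), then scale=-27, then (pos=0), then scale=-24, then (turn=-1), then scale=-27, then (pos=0), then scale=-24, then (turn=0), then scale=-27, then (pos=0), then scale=-24, then total=27, then returns 26. Both give 26.
An exhaustive pass over the 27 declared inputs shows identical outputs.
verdict: equivalent


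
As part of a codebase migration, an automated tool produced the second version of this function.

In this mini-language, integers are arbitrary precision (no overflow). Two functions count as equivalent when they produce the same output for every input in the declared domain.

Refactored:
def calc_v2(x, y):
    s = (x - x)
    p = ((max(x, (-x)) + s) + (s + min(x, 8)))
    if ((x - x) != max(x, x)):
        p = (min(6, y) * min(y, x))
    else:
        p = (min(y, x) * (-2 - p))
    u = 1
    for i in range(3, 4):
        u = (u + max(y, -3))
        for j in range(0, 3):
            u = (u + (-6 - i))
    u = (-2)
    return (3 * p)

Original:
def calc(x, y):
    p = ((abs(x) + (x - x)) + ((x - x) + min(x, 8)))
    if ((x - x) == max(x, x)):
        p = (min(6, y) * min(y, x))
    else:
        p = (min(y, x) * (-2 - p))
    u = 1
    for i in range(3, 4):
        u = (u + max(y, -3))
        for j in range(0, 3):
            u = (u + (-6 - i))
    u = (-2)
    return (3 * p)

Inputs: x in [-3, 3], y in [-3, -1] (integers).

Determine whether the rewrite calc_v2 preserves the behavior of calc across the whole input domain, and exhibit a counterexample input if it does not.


Run the pair on x=-3, y=-3.
calc: p=0, then ((x - x) == max(x, x)) is false, then p=6, then u=1, then (i=3), then u=-2, then (j=0), then u=-11, then (j=1), then u=-20, then (j=2), then u=-29, then u=-2, then returns 18
calc_v2: s=0, then p=0, then ((x - x) != max(x, x)) is true, then p=9, then u=1, then (i=3), then u=-2, then (j=0), then u=-11, then (j=1), then u=-20, then (j=2), then u=-29, then u=-2, then returns 27
18 vs 27 — the two versions disagree here.
verdict: not equivalent; witness: x=-3, y=-3


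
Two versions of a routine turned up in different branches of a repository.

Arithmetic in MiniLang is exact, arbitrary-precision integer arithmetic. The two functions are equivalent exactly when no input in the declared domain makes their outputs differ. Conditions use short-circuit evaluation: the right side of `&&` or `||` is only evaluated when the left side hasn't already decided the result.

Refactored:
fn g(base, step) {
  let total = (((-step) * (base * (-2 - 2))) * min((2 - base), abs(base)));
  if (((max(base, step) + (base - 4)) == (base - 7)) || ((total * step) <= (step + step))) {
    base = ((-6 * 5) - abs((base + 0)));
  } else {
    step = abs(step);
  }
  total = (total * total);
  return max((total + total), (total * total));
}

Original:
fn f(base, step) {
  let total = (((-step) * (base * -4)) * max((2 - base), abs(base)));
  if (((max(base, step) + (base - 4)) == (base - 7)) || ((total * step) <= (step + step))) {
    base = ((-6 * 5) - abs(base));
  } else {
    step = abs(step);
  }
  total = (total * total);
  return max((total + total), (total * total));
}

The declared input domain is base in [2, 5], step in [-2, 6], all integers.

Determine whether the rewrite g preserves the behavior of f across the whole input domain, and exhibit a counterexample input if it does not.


There is a counterexample at base=2, step=-2: 1048576 on one side, 0 on the other.
f: total becomes -32; next (((max(base, step) + (base - 4)) == (base - 7)) || ((total * step) <= (step + step))) evaluates to false; next step becomes 2; next total becomes 1024; next final value 1048576
g: total becomes 0; next (((max(base, step) + (base - 4)) == (base - 7)) || ((total * step) <= (step + step))) evaluates to false; next step becomes 2; next total becomes 0; next final value 0
verdict: not equivalent; witness: base=2, step=-2


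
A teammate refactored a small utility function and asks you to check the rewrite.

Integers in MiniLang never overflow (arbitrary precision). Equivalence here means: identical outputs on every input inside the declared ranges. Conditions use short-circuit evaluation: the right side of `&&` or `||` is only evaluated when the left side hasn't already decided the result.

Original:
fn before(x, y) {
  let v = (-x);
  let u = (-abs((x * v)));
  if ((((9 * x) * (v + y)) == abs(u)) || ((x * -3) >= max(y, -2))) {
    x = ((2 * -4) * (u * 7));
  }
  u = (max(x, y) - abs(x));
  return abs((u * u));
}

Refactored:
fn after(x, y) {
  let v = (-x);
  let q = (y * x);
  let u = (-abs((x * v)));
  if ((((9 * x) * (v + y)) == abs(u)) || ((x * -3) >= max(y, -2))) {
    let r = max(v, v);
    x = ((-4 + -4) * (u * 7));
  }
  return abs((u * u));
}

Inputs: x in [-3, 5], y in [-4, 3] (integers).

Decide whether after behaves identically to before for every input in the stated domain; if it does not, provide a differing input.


These are not equivalent — on x=-3, y=-4 the outputs split (0 vs 81).
before: v becomes 3; next u becomes -9; next ((((9 * x) * (v + y)) == abs(u)) || ((x * -3) >= max(y, -2))) evaluates to true; next x becomes 504; next u becomes 0; next final value 0
after: v becomes 3; next q becomes 12; next u becomes -9; next ((((9 * x) * (v + y)) == abs(u)) || ((x * -3) >= max(y, -2))) evaluates to true; next r becomes 3; next x becomes 504; next final value 81
verdict: not equivalent; witness: x=-3, y=-4


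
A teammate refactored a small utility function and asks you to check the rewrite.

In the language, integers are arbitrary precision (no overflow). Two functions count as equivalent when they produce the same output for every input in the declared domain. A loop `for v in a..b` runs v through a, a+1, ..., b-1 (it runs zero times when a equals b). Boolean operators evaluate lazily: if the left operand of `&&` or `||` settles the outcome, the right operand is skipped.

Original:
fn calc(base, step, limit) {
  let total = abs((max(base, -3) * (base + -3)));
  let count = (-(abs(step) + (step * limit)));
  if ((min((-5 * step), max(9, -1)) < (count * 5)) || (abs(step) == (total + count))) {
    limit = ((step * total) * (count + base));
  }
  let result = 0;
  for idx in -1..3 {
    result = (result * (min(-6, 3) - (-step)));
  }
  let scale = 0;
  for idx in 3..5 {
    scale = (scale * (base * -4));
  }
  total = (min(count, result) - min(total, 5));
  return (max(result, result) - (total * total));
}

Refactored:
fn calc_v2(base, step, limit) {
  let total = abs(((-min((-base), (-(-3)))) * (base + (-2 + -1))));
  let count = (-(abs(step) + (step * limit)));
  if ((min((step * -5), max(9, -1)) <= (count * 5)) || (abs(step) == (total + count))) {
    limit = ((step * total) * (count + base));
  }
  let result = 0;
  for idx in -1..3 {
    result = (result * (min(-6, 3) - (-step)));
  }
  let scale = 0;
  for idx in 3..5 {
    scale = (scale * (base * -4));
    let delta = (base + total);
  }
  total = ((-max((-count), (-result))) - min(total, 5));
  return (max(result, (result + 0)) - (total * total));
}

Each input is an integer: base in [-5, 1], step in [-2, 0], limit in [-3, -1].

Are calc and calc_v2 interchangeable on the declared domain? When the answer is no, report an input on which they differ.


Equivalent. There is a behavioral-looking edit here, yet the outcome never shifts on this domain.
An exhaustive pass over the 63 declared inputs shows identical outputs.
Tracing base=-5, step=-1, limit=-1: calc: total=24, then count=-2, then ((min((-5 * step), max(9, -1)) < (count * 5)) || (abs(step) == (total + count))) is false, then result=0, then (idx=-1), then result=0, then (idx=0), then result=0, then (idx=1), then result=0, then (idx=2), then result=0, then scale=0, then (idx=3), then scale=0, then (idx=4), then scale=0, then total=-7, then returns -49 | calc_v2: total=24, then count=-2, then ((min((step * -5), max(9, -1)) <= (count * 5)) || (abs(step) == (total + count))) is false, then result=0, then (idx=-1), then result=0, then (idx=0), then result=0, then (idx=1), then result=0, then (idx=2), then result=0, then scale=0, then (idx=3), then scale=0, then delta=19, then (idx=4), then scale=0, then delta=19, then total=-7, then returns -49 — matching result -49.
verdict: equivalent


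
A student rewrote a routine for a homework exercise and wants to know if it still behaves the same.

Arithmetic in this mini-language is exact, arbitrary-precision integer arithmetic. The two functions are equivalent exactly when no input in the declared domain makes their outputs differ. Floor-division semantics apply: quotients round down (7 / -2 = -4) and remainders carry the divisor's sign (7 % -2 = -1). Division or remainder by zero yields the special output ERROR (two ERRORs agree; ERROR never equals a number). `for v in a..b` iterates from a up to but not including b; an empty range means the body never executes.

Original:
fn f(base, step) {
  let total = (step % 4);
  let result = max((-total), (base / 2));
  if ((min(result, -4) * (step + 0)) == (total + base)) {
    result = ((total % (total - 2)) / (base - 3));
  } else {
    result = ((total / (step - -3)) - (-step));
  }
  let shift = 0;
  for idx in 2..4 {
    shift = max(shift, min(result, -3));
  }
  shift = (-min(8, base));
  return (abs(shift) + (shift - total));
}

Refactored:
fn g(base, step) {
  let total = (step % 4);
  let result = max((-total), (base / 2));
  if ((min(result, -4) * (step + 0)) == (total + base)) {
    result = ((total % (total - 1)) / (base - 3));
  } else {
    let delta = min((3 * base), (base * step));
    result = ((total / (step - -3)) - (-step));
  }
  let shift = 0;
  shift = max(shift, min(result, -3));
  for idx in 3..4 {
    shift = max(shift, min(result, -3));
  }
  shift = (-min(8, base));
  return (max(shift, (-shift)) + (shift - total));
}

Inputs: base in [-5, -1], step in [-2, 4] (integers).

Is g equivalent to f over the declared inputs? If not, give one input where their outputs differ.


The rewrite breaks on base=-5, step=1, where the results are 9 and ERROR.
f: total := 1 | result := -1 | ((min(result, -4) * (step + 0)) == (total + base)): true | result := 0 | shift := 0 | iter idx=2: | shift := 0 | iter idx=3: | shift := 0 | shift := 5 | result 9
g: total := 1 | result := -1 | ((min(result, -4) * (step + 0)) == (total + base)): true | divide-by-zero, output ERROR
verdict: not equivalent; witness: base=-5, step=1


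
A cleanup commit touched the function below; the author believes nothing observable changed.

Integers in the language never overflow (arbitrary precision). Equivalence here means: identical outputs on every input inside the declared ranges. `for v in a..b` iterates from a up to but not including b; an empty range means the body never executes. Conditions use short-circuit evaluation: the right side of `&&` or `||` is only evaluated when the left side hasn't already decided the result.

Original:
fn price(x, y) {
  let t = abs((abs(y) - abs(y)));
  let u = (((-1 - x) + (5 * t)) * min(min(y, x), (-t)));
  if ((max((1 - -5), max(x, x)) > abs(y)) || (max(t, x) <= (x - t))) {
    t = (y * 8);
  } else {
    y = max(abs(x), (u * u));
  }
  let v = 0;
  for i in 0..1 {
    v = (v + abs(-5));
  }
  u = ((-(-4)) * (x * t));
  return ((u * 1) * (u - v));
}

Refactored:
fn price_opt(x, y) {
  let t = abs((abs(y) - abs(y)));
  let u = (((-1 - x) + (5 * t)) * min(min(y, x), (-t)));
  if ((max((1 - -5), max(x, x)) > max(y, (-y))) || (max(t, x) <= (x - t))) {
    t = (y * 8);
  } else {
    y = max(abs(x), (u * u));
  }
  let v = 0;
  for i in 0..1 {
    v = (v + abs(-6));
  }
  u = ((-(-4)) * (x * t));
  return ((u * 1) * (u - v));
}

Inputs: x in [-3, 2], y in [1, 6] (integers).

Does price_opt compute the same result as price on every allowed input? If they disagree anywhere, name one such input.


x=-3, y=1 yields 9696 from price but 9792 from price_opt.
verdict: not equivalent; witness: x=-3, y=1


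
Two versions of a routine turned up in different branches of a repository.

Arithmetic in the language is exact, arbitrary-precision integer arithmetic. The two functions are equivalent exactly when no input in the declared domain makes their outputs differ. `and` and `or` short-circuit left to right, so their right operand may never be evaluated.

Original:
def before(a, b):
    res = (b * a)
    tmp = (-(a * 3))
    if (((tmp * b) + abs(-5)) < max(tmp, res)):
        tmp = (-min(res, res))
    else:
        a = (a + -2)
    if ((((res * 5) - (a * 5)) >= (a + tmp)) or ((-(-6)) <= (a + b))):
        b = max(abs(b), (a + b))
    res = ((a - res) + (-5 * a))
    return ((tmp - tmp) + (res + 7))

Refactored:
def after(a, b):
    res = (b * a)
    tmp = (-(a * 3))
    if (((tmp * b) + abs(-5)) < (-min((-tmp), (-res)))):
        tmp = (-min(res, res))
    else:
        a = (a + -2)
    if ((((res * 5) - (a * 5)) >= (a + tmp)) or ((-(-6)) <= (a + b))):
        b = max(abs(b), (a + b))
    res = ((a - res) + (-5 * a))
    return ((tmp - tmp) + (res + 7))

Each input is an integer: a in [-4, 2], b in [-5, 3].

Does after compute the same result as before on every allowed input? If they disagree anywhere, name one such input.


Behavior is preserved: although min/max/abs usage differs, the outputs never diverge.
One worked example (a=-4, b=-4) — before: res=16, then tmp=12, then (((tmp * b) + abs(-5)) < max(tmp, res)) is true, then tmp=-16, then ((((res * 5) - (a * 5)) >= (a + tmp)) or ((-(-6)) <= (a + b))) is true, then b=4, then res=0, then returns 7; after: res=16, then tmp=12, then (((tmp * b) + abs(-5)) < (-min((-tmp), (-res)))) is true, then tmp=-16, then ((((res * 5) - (a * 5)) >= (a + tmp)) or ((-(-6)) <= (a + b))) is true, then b=4, then res=0, then returns 7; agreement on 7.
Checked all 63 inputs in the declared domain: the outputs agree on every one.
verdict: equivalent


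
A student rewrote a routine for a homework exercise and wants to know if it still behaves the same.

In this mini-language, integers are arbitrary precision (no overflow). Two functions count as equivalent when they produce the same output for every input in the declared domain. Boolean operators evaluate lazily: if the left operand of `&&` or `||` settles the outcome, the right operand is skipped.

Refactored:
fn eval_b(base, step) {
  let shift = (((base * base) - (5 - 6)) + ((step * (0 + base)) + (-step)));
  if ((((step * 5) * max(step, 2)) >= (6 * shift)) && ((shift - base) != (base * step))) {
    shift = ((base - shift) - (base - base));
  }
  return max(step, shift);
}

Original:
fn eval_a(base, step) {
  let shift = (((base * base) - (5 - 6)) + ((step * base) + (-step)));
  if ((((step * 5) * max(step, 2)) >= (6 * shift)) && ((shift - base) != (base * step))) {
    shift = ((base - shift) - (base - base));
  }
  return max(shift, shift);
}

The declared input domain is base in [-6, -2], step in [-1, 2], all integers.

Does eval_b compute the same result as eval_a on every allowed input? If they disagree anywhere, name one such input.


On input base=-3, step=2, eval_a returns -5 while eval_b returns 2.
verdict: not equivalent; witness: base=-3, step=2


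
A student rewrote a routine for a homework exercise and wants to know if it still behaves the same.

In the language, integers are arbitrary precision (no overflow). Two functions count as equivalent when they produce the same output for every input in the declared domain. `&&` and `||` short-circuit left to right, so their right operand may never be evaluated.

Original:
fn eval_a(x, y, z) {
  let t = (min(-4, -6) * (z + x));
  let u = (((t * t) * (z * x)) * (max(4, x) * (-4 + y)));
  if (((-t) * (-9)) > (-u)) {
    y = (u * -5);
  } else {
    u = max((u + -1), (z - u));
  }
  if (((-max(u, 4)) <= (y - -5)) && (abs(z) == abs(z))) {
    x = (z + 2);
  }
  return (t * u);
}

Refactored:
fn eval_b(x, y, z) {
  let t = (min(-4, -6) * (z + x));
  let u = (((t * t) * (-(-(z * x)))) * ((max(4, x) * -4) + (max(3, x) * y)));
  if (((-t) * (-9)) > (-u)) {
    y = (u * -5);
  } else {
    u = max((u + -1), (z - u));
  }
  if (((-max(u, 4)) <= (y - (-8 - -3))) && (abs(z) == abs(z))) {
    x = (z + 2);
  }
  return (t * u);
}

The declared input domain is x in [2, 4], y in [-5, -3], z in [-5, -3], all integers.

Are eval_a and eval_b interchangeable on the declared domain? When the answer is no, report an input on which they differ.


The rewrite breaks on x=2, y=-5, z=-5, where the results are 2099520 and 1807920.
eval_a: t=18, then u=116640, then (((-t) * (-9)) > (-u)) is true, then y=-583200, then (((-max(u, 4)) <= (y - -5)) && (abs(z) == abs(z))) is false, then returns 2099520
eval_b: t=18, then u=100440, then (((-t) * (-9)) > (-u)) is true, then y=-502200, then (((-max(u, 4)) <= (y - (-8 - -3))) && (abs(z) == abs(z))) is false, then returns 1807920
verdict: not equivalent; witness: x=2, y=-5, z=-5


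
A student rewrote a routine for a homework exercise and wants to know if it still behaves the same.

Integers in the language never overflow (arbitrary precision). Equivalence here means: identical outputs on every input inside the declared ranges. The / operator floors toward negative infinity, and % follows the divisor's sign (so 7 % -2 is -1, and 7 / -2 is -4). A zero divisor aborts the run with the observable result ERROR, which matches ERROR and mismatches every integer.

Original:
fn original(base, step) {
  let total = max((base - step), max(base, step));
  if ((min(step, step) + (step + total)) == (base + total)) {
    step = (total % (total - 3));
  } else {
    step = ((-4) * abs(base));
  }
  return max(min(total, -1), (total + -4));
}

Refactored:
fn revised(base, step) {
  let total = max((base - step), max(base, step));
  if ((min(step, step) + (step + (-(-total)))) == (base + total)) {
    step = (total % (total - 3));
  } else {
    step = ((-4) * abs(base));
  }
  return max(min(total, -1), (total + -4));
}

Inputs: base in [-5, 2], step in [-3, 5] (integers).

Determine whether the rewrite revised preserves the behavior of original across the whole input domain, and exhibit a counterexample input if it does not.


Changes here: same computation, different form; the full 72-point sweep finds no disagreement.
verdict: equivalent


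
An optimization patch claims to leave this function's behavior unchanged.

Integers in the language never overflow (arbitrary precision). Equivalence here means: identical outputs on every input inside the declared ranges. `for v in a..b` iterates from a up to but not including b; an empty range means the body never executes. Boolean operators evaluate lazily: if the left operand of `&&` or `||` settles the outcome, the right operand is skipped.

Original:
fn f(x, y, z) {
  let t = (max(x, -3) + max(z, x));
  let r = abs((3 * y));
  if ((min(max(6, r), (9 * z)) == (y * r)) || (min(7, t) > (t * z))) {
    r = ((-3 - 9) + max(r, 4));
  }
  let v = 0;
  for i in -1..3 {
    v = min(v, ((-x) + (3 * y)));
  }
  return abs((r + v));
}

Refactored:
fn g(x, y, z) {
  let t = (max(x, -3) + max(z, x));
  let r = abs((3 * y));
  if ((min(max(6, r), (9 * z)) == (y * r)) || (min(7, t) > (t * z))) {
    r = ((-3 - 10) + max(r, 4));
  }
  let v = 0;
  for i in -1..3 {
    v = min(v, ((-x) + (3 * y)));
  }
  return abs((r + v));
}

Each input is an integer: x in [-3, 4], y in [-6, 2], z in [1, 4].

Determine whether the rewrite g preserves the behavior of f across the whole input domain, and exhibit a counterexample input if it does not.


Evaluate both at x=-3, y=-6, z=2.
f: t = -1; r = 18; ((min(max(6, r), (9 * z)) == (y * r)) || (min(7, t) > (t * z))) -> true; r = 6; v = 0; [i=-1]; v = -15; [i=0]; v = -15; [i=1]; v = -15; [i=2]; v = -15; return 9
g: t = -1; r = 18; ((min(max(6, r), (9 * z)) == (y * r)) || (min(7, t) > (t * z))) -> true; r = 5; v = 0; [i=-1]; v = -15; [i=0]; v = -15; [i=1]; v = -15; [i=2]; v = -15; return 10
9 and 10 differ, so these are not the same function on this domain.
verdict: not equivalent; witness: x=-3, y=-6, z=2


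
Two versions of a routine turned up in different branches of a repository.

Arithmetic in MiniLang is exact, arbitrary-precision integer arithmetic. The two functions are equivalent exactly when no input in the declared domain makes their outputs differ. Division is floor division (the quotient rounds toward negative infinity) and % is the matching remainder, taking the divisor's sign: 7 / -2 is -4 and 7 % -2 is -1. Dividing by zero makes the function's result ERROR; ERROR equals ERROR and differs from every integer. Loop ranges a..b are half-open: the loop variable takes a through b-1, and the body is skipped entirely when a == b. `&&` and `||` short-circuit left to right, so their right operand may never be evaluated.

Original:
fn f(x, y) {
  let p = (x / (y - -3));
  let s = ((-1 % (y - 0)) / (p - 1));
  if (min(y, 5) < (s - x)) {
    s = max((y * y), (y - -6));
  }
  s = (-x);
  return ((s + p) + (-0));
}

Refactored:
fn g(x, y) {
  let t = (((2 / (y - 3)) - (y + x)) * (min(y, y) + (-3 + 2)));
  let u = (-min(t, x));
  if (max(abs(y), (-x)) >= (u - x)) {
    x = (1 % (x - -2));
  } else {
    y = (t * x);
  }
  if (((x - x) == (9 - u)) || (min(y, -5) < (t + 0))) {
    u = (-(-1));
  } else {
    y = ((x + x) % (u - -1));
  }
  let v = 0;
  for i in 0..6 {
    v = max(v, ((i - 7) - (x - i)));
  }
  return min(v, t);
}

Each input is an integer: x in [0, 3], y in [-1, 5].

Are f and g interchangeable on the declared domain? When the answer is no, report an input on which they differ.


These are not equivalent — on x=0, y=0 the outputs split (ERROR vs 1).
f: p=0, then a zero divisor aborts: ERROR
g: t=1, then u=0, then (max(abs(y), (-x)) >= (u - x)) is true, then x=1, then (((x - x) == (9 - u)) || (min(y, -5) < (t + 0))) is true, then u=1, then v=0, then (i=0), then v=0, then (i=1), then v=0, then (i=2), then v=0, then (i=3), then v=0, then (i=4), then v=0, then (i=5), then v=2, then returns 1
verdict: not equivalent; witness: x=0, y=0


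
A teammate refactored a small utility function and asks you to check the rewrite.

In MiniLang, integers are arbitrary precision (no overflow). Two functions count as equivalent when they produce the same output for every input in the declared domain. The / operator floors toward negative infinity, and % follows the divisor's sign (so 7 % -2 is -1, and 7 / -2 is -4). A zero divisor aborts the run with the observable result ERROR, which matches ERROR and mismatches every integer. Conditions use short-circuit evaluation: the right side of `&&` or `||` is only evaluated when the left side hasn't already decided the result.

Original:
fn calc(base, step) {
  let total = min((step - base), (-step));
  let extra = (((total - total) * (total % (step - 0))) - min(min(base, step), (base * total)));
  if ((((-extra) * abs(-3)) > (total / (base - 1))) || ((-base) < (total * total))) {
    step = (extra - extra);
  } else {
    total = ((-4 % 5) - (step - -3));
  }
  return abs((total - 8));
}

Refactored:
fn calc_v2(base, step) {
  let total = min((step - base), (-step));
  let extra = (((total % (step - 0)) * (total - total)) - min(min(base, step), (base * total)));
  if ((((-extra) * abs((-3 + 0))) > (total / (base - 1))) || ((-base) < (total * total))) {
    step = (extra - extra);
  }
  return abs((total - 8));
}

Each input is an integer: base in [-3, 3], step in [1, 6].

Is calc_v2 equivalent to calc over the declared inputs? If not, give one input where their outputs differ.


Not equivalent: base=-3, step=1 separates them (11 vs 9).
calc: total becomes -1; next extra becomes 3; next ((((-extra) * abs(-3)) > (total / (base - 1))) || ((-base) < (total * total))) evaluates to false; next total becomes -3; next final value 11
calc_v2: total becomes -1; next extra becomes 3; next ((((-extra) * abs((-3 + 0))) > (total / (base - 1))) || ((-base) < (total * total))) evaluates to false; next final value 9
verdict: not equivalent; witness: base=-3, step=1


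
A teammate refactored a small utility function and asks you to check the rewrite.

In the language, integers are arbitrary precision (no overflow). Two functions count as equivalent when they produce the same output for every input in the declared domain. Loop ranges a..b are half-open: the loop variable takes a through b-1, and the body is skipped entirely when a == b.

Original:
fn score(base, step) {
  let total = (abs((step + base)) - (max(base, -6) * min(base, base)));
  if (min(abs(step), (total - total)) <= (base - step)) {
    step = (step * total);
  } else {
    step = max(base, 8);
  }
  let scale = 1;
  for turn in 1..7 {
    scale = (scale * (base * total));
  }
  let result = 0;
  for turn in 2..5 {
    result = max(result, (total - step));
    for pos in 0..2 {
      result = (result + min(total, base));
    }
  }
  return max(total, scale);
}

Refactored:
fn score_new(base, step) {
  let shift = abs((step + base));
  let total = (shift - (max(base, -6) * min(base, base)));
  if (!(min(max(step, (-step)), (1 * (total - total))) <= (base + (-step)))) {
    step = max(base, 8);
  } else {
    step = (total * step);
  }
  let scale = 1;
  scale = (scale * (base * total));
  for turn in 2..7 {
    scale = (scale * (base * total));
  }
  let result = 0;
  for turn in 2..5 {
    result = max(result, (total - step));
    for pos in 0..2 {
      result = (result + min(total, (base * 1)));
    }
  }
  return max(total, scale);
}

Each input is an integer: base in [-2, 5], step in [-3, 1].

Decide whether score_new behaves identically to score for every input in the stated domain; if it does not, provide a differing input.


Equivalent — the differences include local variable names differ, arithmetic usage differs, statement counts differ, loop structure differs, constant usage differs, boolean connective usage differs, min/max/abs usage differs, yet no declared input distinguishes the two.
One worked example (base=4, step=1) — score: total becomes -11; next (min(abs(step), (total - total)) <= (base - step)) evaluates to true; next step becomes -11; next scale becomes 1; next at turn=1:; next scale becomes -44; next at turn=2:; next scale becomes 1936; next at turn=3:; next scale becomes -85184; next at turn=4:; next scale becomes 3748096; next at turn=5:; next scale becomes -164916224; next at turn=6:; next scale becomes 7256313856; next result becomes 0; next at turn=2:; next result becomes 0; next at pos=0:; next result becomes -11; next at pos=1:; next result becomes -22; next at turn=3:; next result becomes 0; next at pos=0:; next result becomes -11; next at pos=1:; next result becomes -22; next at turn=4:; next result becomes 0; next at pos=0:; next result becomes -11; next at pos=1:; next result becomes -22; next final value 7256313856; score_new: shift becomes 5; next total becomes -11; next (!(min(max(step, (-step)), (1 * (total - total))) <= (base + (-step)))) evaluates to false; next step becomes -11; next scale becomes 1; next scale becomes -44; next at turn=2:; next scale becomes 1936; next at turn=3:; next scale becomes -85184; next at turn=4:; next scale becomes 3748096; next at turn=5:; next scale becomes -164916224; next at turn=6:; next scale becomes 7256313856; next result becomes 0; next at turn=2:; next result becomes 0; next at pos=0:; next result becomes -11; next at pos=1:; next result becomes -22; next at turn=3:; next result becomes 0; next at pos=0:; next result becomes -11; next at pos=1:; next result becomes -22; next at turn=4:; next result becomes 0; next at pos=0:; next result becomes -11; next at pos=1:; next result becomes -22; next final value 7256313856; agreement on 7256313856.
An exhaustive pass over the 40 declared inputs shows identical outputs.
verdict: equivalent


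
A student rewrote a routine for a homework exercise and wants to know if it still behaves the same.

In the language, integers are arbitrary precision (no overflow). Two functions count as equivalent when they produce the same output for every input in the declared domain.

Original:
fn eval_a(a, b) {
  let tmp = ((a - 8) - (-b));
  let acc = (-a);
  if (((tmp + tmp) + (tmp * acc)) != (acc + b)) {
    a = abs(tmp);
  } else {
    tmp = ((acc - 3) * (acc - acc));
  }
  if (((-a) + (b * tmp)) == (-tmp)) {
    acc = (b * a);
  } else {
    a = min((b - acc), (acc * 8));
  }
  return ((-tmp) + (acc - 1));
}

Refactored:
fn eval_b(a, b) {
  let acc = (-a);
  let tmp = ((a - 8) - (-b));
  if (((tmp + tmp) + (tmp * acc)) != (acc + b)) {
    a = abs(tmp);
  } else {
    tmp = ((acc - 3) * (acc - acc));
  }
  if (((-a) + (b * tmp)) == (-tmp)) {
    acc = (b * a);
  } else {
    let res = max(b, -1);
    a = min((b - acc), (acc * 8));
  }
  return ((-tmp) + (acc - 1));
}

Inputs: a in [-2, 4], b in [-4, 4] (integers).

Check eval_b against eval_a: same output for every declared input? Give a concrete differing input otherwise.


There is a behavioral-looking edit here, yet the outcome never shifts on this domain; all 63 inputs agree.
verdict: equivalent


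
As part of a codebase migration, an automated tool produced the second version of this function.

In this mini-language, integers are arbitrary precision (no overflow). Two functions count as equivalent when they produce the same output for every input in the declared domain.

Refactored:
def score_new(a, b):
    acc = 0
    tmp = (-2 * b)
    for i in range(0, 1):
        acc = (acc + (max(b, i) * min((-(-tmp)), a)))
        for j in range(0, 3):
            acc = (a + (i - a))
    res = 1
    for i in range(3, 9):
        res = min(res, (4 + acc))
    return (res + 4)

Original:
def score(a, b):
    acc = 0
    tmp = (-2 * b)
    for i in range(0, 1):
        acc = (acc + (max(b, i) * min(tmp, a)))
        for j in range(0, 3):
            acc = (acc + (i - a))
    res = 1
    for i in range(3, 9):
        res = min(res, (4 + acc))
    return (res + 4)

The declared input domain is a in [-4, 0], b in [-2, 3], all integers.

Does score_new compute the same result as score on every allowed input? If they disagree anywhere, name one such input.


Try a=-4, b=3.
score: acc becomes 0; next tmp becomes -6; next at i=0:; next acc becomes -18; next at j=0:; next acc becomes -14; next at j=1:; next acc becomes -10; next at j=2:; next acc becomes -6; next res becomes 1; next at i=3:; next res becomes -2; next at i=4:; next res becomes -2; next at i=5:; next res becomes -2; next at i=6:; next res becomes -2; next at i=7:; next res becomes -2; next at i=8:; next res becomes -2; next final value 2
score_new: acc becomes 0; next tmp becomes -6; next at i=0:; next acc becomes -18; next at j=0:; next acc becomes 0; next at j=1:; next acc becomes 0; next at j=2:; next acc becomes 0; next res becomes 1; next at i=3:; next res becomes 1; next at i=4:; next res becomes 1; next at i=5:; next res becomes 1; next at i=6:; next res becomes 1; next at i=7:; next res becomes 1; next at i=8:; next res becomes 1; next final value 5
2 against 5: the behavior changed.
verdict: not equivalent; witness: a=-4, b=3


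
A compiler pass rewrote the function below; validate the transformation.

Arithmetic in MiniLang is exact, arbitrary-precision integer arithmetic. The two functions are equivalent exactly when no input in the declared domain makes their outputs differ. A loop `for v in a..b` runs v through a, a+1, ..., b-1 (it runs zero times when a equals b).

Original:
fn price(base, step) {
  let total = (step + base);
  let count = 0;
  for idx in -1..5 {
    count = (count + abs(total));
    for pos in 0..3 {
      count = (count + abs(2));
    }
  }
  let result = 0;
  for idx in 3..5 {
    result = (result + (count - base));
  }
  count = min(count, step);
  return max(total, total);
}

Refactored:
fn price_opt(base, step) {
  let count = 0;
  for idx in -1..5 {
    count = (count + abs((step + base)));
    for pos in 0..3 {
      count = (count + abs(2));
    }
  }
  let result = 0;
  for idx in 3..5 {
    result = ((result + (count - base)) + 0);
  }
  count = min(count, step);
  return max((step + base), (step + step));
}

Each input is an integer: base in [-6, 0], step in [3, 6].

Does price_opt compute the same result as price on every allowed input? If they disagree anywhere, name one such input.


There is a counterexample at base=-6, step=3: -3 on one side, 6 on the other.
price: total = -3; count = 0; [idx=-1]; count = 3; [pos=0]; count = 5; [pos=1]; count = 7; [pos=2]; count = 9; [idx=0]; count = 12; [pos=0]; count = 14; [pos=1]; count = 16; [pos=2]; count = 18; [idx=1]; count = 21; [pos=0]; count = 23; [pos=1]; count = 25; [pos=2]; count = 27; [idx=2]; count = 30; [pos=0]; count = 32; [pos=1]; count = 34; [pos=2]; count = 36; [idx=3]; count = 39; [pos=0]; count = 41; [pos=1]; count = 43; [pos=2]; count = 45; [idx=4]; count = 48; [pos=0]; count = 50; [pos=1]; count = 52; [pos=2]; count = 54; result = 0; [idx=3]; result = 60; [idx=4]; result = 120; count = 3; return -3
price_opt: count = 0; [idx=-1]; count = 3; [pos=0]; count = 5; [pos=1]; count = 7; [pos=2]; count = 9; [idx=0]; count = 12; [pos=0]; count = 14; [pos=1]; count = 16; [pos=2]; count = 18; [idx=1]; count = 21; [pos=0]; count = 23; [pos=1]; count = 25; [pos=2]; count = 27; [idx=2]; count = 30; [pos=0]; count = 32; [pos=1]; count = 34; [pos=2]; count = 36; [idx=3]; count = 39; [pos=0]; count = 41; [pos=1]; count = 43; [pos=2]; count = 45; [idx=4]; count = 48; [pos=0]; count = 50; [pos=1]; count = 52; [pos=2]; count = 54; result = 0; [idx=3]; result = 60; [idx=4]; result = 120; count = 3; return 6
verdict: not equivalent; witness: base=-6, step=3


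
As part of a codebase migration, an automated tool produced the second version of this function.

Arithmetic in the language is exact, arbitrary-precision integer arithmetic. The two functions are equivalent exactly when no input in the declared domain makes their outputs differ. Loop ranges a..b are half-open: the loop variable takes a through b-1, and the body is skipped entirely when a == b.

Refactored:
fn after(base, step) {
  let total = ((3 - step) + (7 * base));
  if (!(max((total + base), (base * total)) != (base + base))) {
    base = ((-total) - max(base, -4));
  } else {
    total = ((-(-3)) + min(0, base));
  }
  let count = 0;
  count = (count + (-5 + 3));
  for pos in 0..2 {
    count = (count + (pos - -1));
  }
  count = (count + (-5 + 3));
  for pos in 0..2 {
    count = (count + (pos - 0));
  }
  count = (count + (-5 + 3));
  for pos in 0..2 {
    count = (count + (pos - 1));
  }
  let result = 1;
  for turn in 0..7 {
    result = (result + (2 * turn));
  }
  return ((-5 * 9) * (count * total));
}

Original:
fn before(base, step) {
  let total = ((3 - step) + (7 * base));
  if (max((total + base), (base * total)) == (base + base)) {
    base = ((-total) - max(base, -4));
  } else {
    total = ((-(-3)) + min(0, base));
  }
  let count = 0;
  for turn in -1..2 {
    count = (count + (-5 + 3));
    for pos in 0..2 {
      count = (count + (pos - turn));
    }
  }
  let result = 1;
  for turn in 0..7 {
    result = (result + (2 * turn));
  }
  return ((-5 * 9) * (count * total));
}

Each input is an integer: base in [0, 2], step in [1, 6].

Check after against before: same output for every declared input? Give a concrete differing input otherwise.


Equivalent — the differences include loop structure differs, statement counts differ, comparison usage differs, arithmetic usage differs, constant usage differs, boolean connective usage differs, yet no declared input distinguishes the two.
Tracing base=0, step=6: before: total=-3, then (max((total + base), (base * total)) == (base + base)) is true, then base=3, then count=0, then (turn=-1), then count=-2, then (pos=0), then count=-1, then (pos=1), then count=1, then (turn=0), then count=-1, then (pos=0), then count=-1, then (pos=1), then count=0, then (turn=1), then count=-2, then (pos=0), then count=-3, then (pos=1), then count=-3, then result=1, then (turn=0), then result=1, then (turn=1), then result=3, then (turn=2), then result=7, then (turn=3), then result=13, then (turn=4), then result=21, then (turn=5), then result=31, then (turn=6), then result=43, then returns -405 | after: total=-3, then (!(max((total + base), (base * total)) != (base + base))) is true, then base=3, then count=0, then count=-2, then (pos=0), then count=-1, then (pos=1), then count=1, then count=-1, then (pos=0), then count=-1, then (pos=1), then count=0, then count=-2, then (pos=0), then count=-3, then (pos=1), then count=-3, then result=1, then (turn=0), then result=1, then (turn=1), then result=3, then (turn=2), then result=7, then (turn=3), then result=13, then (turn=4), then result=21, then (turn=5), then result=31, then (turn=6), then result=43, then returns -405 — matching result -405.
Across all 18 domain points the two functions coincide.
verdict: equivalent
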